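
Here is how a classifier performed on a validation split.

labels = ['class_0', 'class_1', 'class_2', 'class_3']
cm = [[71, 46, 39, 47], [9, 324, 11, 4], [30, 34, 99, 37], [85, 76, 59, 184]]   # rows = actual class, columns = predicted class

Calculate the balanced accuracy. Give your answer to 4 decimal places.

Balanced accuracy = mean of per-class recall.
  class_0: recall = 71/203 = 0.34975
  class_1: recall = 324/348 = 0.93103
  class_2: recall = 99/200 = 0.49500
  class_3: recall = 184/404 = 0.45545
Mean = (0.34975 + 0.93103 + 0.49500 + 0.45545) / 4 = 0.5578

0.5578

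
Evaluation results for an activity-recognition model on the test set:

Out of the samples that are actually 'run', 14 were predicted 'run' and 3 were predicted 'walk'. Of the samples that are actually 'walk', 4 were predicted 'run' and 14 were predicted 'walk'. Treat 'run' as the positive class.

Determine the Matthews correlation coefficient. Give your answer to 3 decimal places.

0.601

MCC = (TP·TN − FP·FN) / √((TP+FP)(TP+FN)(TN+FP)(TN+FN))
Numerator = 14·14 − 4·3 = 184
Denominator = √(18·17·18·17) = √93636 = 306.0000
MCC = 184 / 306.0000 = 0.601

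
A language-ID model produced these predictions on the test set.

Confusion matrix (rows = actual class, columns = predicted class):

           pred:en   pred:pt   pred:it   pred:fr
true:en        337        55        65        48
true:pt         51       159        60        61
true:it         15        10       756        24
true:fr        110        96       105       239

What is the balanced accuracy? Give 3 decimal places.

0.630

Balanced accuracy = mean of per-class recall.
  en: recall = 337/505 = 0.6673
  pt: recall = 159/331 = 0.4804
  it: recall = 756/805 = 0.9391
  fr: recall = 239/550 = 0.4345
Mean = (0.6673 + 0.4804 + 0.9391 + 0.4345) / 4 = 0.630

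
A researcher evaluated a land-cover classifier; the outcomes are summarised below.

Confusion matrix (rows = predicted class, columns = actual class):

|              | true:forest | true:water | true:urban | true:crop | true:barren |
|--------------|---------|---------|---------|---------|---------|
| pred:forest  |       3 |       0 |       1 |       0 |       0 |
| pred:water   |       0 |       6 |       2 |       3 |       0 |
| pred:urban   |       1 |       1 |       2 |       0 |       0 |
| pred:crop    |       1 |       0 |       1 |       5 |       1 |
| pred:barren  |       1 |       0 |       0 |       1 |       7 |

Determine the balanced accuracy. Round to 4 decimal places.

Balanced accuracy = mean of per-class recall.
  forest: recall = 3/6 = 0.50000
  water: recall = 6/7 = 0.85714
  urban: recall = 2/6 = 0.33333
  crop: recall = 5/9 = 0.55556
  barren: recall = 7/8 = 0.87500
Mean = (0.50000 + 0.85714 + 0.33333 + 0.55556 + 0.87500) / 5 = 0.6242

0.6242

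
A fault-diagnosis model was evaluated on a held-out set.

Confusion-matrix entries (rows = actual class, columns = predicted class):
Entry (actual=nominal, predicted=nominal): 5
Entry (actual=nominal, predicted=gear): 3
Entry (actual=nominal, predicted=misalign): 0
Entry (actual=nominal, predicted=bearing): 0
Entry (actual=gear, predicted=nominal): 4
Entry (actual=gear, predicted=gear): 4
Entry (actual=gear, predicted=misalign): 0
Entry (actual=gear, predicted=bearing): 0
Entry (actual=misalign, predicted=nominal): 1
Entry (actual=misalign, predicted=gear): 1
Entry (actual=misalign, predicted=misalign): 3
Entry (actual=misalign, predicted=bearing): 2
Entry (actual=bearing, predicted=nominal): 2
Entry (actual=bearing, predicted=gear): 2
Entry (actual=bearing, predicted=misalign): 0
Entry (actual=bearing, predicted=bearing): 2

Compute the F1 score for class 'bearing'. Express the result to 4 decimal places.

Take TP from the diagonal, FP from the rest of the 'bearing' prediction marginal, FN from the rest of the 'bearing' actual marginal.
F1 score = 2·TP/(2·TP+FP+FN).
bearing: TP=2, FP=0+0+2=2, FN=2+2+0=4 → 4/10 = 0.40000

0.4000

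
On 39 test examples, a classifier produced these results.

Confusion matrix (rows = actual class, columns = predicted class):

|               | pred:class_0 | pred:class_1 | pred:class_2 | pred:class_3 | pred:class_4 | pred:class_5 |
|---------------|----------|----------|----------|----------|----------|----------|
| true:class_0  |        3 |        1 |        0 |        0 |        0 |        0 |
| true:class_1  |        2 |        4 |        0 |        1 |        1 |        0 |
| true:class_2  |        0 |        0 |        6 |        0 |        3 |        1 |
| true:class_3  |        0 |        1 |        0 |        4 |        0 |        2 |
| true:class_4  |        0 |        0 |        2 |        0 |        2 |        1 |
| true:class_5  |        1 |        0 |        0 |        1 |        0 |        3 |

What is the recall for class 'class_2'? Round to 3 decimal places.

Treat 'class_2' as positive and all other classes as negative.
recall = TP/(TP+FN).
class_2: TP=6, FN=0+0+0+3+1=4 → 6/10 = 0.6000

0.600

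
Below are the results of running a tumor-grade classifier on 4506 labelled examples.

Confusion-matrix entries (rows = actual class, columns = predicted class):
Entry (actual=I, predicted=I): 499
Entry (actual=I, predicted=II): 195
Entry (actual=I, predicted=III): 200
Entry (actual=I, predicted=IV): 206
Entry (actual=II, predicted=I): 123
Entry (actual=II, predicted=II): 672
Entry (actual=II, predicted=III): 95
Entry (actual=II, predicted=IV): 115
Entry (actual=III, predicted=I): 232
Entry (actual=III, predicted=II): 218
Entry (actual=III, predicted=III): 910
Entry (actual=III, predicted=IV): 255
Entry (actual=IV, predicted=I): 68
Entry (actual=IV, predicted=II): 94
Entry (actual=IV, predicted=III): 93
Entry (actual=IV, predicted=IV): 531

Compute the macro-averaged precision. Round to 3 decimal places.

0.573

Per-class precision (TP/(TP+FP)):
  I: TP=499, FP=123+232+68=423 → 499/922 = 0.5412
  II: TP=672, FP=195+218+94=507 → 672/1179 = 0.5700
  III: TP=910, FP=200+95+93=388 → 910/1298 = 0.7011
  IV: TP=531, FP=206+115+255=576 → 531/1107 = 0.4797
Macro-precision = mean = (0.5412 + 0.5700 + 0.7011 + 0.4797) / 4 = 0.573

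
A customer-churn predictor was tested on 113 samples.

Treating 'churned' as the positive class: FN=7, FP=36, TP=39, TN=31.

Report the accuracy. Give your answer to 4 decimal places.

0.6195

Accuracy = (TP+TN)/N = (39+31)/113 = 0.6195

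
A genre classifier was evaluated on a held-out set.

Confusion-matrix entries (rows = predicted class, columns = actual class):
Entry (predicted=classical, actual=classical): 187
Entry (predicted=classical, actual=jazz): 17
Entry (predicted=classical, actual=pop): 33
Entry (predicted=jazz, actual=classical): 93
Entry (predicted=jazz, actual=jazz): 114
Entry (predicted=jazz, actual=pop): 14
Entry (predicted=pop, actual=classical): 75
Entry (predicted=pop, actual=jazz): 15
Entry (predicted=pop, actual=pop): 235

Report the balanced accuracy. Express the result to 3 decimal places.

0.714

Balanced accuracy = mean of per-class recall.
  classical: recall = 187/355 = 0.5268
  jazz: recall = 114/146 = 0.7808
  pop: recall = 235/282 = 0.8333
Mean = (0.5268 + 0.7808 + 0.8333) / 3 = 0.714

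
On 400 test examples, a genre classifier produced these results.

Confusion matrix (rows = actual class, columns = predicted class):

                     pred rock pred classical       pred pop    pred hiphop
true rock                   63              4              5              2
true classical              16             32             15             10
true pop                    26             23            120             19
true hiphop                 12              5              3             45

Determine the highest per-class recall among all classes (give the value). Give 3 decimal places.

0.851

Per-class recall (TP/(TP+FN)):
  rock: TP=63, FN=4+5+2=11 → 63/74 = 0.8514
  classical: TP=32, FN=16+15+10=41 → 32/73 = 0.4384
  pop: TP=120, FN=26+23+19=68 → 120/188 = 0.6383
  hiphop: TP=45, FN=12+5+3=20 → 45/65 = 0.6923
Highest is class 'rock' with recall = 0.851.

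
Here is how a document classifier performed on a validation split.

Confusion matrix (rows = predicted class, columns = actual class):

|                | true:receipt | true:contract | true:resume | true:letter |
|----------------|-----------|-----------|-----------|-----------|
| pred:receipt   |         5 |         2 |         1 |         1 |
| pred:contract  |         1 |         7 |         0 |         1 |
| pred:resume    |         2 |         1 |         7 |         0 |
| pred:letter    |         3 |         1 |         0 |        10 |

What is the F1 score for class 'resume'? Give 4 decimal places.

Take TP from the diagonal, FP from the rest of the 'resume' prediction marginal, FN from the rest of the 'resume' actual marginal.
F1 score = 2·TP/(2·TP+FP+FN).
resume: TP=7, FP=2+1+0=3, FN=1+0+0=1 → 14/18 = 0.77778

0.7778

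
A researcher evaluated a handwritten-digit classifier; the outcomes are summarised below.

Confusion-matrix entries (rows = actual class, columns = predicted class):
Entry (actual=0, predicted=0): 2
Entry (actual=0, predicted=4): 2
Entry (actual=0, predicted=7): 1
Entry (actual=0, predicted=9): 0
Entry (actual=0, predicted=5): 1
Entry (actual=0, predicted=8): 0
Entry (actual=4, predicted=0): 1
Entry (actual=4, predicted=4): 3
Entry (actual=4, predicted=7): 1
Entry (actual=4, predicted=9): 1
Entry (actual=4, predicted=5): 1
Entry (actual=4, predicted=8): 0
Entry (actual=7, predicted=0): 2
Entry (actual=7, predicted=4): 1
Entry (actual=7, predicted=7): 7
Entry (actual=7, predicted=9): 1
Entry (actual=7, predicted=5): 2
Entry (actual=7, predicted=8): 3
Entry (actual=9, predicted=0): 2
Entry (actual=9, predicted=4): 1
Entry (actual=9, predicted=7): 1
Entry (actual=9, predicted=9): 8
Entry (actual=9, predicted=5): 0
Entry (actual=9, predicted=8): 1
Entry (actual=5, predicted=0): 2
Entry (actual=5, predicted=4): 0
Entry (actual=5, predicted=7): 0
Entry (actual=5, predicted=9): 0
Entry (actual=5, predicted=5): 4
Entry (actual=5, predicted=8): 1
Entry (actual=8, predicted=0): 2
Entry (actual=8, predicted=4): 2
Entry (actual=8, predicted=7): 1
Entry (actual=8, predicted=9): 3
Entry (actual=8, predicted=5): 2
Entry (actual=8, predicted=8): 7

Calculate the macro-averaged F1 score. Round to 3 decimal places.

0.450

Per-class F1 score (2·TP/(2·TP+FP+FN)):
  0: TP=2, FP=1+2+2+2+2=9, FN=2+1+0+1+0=4 → 4/17 = 0.2353
  4: TP=3, FP=2+1+1+0+2=6, FN=1+1+1+1+0=4 → 6/16 = 0.3750
  7: TP=7, FP=1+1+1+0+1=4, FN=2+1+1+2+3=9 → 14/27 = 0.5185
  9: TP=8, FP=0+1+1+0+3=5, FN=2+1+1+0+1=5 → 16/26 = 0.6154
  5: TP=4, FP=1+1+2+0+2=6, FN=2+0+0+0+1=3 → 8/17 = 0.4706
  8: TP=7, FP=0+0+3+1+1=5, FN=2+2+1+3+2=10 → 14/29 = 0.4828
Macro-F1 score = mean = (0.2353 + 0.3750 + 0.5185 + 0.6154 + 0.4706 + 0.4828) / 6 = 0.450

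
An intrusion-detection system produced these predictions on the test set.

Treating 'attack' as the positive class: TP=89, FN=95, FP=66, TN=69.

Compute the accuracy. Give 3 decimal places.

Accuracy = (TP+TN)/N = (89+69)/319 = 0.495

0.495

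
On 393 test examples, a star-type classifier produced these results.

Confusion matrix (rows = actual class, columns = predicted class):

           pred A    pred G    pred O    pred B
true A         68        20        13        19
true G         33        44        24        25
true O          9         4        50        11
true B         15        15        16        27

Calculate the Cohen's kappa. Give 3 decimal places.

0.305

Observed agreement pₒ = trace/N = 189/393 = 0.4809
Expected agreement pₑ = Σ (rowᵢ·colᵢ)/N² = (120·125 + 126·83 + 74·103 + 73·82)/393² = 0.2529
κ = (pₒ − pₑ)/(1 − pₑ) = (0.4809 − 0.2529)/(1 − 0.2529) = 0.305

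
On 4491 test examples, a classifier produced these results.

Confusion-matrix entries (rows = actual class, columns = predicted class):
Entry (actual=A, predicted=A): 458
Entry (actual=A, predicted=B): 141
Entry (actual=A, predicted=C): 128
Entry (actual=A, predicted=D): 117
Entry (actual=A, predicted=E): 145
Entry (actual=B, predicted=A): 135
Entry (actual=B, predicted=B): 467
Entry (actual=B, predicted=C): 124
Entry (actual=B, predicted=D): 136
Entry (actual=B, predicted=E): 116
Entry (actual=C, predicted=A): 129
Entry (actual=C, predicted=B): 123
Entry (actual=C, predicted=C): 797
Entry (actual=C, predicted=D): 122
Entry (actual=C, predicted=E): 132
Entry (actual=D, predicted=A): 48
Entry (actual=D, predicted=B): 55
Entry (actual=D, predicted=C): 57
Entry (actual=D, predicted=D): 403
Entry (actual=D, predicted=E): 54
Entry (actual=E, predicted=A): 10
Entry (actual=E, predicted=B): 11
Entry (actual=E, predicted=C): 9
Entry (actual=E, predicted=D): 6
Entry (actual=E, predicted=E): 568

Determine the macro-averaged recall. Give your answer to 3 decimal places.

0.629

Per-class recall (TP/(TP+FN)):
  A: TP=458, FN=141+128+117+145=531 → 458/989 = 0.4631
  B: TP=467, FN=135+124+136+116=511 → 467/978 = 0.4775
  C: TP=797, FN=129+123+122+132=506 → 797/1303 = 0.6117
  D: TP=403, FN=48+55+57+54=214 → 403/617 = 0.6532
  E: TP=568, FN=10+11+9+6=36 → 568/604 = 0.9404
Macro-recall = mean = (0.4631 + 0.4775 + 0.6117 + 0.6532 + 0.9404) / 5 = 0.629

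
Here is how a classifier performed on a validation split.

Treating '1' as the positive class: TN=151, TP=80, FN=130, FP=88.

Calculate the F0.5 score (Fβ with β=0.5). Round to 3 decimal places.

Fβ = (1+β²)·TP / ((1+β²)·TP + β²·FN + FP), with β²=1/4
= 1.25·80 / (1.25·80 + 0.25·130 + 88) = 0.454

0.454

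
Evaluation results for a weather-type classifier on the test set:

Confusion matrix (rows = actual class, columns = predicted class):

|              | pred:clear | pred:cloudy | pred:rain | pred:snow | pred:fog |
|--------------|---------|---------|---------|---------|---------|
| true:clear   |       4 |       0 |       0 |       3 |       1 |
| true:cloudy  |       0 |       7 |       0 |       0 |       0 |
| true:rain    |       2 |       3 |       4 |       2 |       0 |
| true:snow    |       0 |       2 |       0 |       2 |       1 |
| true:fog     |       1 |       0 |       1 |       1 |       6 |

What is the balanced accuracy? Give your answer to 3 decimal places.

Balanced accuracy = mean of per-class recall.
  clear: recall = 4/8 = 0.5000
  cloudy: recall = 7/7 = 1.0000
  rain: recall = 4/11 = 0.3636
  snow: recall = 2/5 = 0.4000
  fog: recall = 6/9 = 0.6667
Mean = (0.5000 + 1.0000 + 0.3636 + 0.4000 + 0.6667) / 5 = 0.586

0.586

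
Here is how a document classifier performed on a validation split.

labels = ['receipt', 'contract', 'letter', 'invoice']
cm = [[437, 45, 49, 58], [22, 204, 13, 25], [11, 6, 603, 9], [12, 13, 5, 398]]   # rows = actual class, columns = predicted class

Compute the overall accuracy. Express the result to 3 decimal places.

0.860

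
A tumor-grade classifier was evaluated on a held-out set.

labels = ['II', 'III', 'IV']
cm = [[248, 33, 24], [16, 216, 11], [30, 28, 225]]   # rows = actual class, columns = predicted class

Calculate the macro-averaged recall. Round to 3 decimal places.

Per-class recall (TP/(TP+FN)):
  II: TP=248, FN=33+24=57 → 248/305 = 0.8131
  III: TP=216, FN=16+11=27 → 216/243 = 0.8889
  IV: TP=225, FN=30+28=58 → 225/283 = 0.7951
Macro-recall = mean = (0.8131 + 0.8889 + 0.7951) / 3 = 0.832

0.832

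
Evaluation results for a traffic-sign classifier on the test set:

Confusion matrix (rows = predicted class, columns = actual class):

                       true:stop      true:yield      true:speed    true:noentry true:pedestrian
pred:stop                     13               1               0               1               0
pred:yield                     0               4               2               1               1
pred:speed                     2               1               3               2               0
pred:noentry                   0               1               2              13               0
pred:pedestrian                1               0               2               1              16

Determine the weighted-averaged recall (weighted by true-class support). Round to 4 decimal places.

0.7313

Per-class recall (TP/(TP+FN)):
  stop: TP=13, FN=0+2+0+1=3 → 13/16 = 0.81250
  yield: TP=4, FN=1+1+1+0=3 → 4/7 = 0.57143
  speed: TP=3, FN=0+2+2+2=6 → 3/9 = 0.33333
  noentry: TP=13, FN=1+1+2+1=5 → 13/18 = 0.72222
  pedestrian: TP=16, FN=0+1+0+0=1 → 16/17 = 0.94118
Weighted-recall = Σ (supportᵢ/N)·recallᵢ with N=67: (16/67)·0.81250 + (7/67)·0.57143 + (9/67)·0.33333 + (18/67)·0.72222 + (17/67)·0.94118 = 0.7313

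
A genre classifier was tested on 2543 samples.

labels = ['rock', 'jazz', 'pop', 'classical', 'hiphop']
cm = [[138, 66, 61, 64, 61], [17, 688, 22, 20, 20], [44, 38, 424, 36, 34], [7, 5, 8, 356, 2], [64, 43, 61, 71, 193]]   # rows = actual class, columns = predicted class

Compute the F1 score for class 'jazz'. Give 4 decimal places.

0.8563

F1 score = 2·TP/(2·TP+FP+FN).
jazz: TP=688, FP=66+38+5+43=152, FN=17+22+20+20=79 → 1376/1607 = 0.85625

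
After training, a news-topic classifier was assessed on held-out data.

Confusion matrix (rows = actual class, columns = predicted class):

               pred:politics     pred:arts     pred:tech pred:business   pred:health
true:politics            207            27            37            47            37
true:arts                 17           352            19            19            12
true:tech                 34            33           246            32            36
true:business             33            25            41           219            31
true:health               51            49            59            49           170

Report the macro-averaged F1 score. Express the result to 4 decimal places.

Per-class F1 score (2·TP/(2·TP+FP+FN)):
  politics: TP=207, FP=17+34+33+51=135, FN=27+37+47+37=148 → 414/697 = 0.59397
  arts: TP=352, FP=27+33+25+49=134, FN=17+19+19+12=67 → 704/905 = 0.77790
  tech: TP=246, FP=37+19+41+59=156, FN=34+33+32+36=135 → 492/783 = 0.62835
  business: TP=219, FP=47+19+32+49=147, FN=33+25+41+31=130 → 438/715 = 0.61259
  health: TP=170, FP=37+12+36+31=116, FN=51+49+59+49=208 → 340/664 = 0.51205
Macro-F1 score = mean = (0.59397 + 0.77790 + 0.62835 + 0.61259 + 0.51205) / 5 = 0.6250

0.6250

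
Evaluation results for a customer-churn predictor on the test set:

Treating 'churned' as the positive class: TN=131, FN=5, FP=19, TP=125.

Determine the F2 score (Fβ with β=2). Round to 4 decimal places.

0.9413

Fβ = (1+β²)·TP / ((1+β²)·TP + β²·FN + FP), with β²=4
= 5·125 / (5·125 + 4·5 + 19) = 0.9413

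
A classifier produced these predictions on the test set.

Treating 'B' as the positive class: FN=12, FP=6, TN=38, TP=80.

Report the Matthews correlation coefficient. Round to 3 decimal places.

0.711

MCC = (TP·TN − FP·FN) / √((TP+FP)(TP+FN)(TN+FP)(TN+FN))
Numerator = 80·38 − 6·12 = 2968
Denominator = √(86·92·44·50) = √17406400 = 4172.0978
MCC = 2968 / 4172.0978 = 0.711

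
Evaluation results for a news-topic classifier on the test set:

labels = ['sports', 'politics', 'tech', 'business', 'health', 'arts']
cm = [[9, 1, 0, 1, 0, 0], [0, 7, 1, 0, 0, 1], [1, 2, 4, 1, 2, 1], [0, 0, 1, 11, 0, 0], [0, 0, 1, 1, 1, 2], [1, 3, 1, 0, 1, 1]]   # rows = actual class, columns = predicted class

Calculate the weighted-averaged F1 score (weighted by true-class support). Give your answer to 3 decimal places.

0.578

Per-class F1 score (2·TP/(2·TP+FP+FN)):
  sports: TP=9, FP=0+1+0+0+1=2, FN=1+0+1+0+0=2 → 18/22 = 0.8182
  politics: TP=7, FP=1+2+0+0+3=6, FN=0+1+0+0+1=2 → 14/22 = 0.6364
  tech: TP=4, FP=0+1+1+1+1=4, FN=1+2+1+2+1=7 → 8/19 = 0.4211
  business: TP=11, FP=1+0+1+1+0=3, FN=0+0+1+0+0=1 → 22/26 = 0.8462
  health: TP=1, FP=0+0+2+0+1=3, FN=0+0+1+1+2=4 → 2/9 = 0.2222
  arts: TP=1, FP=0+1+1+0+2=4, FN=1+3+1+0+1=6 → 2/12 = 0.1667
Weighted-F1 score = Σ (supportᵢ/N)·F1 scoreᵢ with N=55: (11/55)·0.8182 + (9/55)·0.6364 + (11/55)·0.4211 + (12/55)·0.8462 + (5/55)·0.2222 + (7/55)·0.1667 = 0.578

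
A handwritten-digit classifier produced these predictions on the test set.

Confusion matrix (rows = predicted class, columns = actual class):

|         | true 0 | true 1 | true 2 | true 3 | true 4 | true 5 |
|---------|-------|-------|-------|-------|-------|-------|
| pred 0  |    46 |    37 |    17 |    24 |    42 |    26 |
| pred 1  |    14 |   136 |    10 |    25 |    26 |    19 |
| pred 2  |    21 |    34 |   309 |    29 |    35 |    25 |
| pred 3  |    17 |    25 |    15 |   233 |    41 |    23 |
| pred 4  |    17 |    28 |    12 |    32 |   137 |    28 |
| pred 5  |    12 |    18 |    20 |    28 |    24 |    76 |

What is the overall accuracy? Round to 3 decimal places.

Accuracy = trace / total = (46+136+309+233+137+76=937) / 1661 = 937/1661 = 0.564

0.564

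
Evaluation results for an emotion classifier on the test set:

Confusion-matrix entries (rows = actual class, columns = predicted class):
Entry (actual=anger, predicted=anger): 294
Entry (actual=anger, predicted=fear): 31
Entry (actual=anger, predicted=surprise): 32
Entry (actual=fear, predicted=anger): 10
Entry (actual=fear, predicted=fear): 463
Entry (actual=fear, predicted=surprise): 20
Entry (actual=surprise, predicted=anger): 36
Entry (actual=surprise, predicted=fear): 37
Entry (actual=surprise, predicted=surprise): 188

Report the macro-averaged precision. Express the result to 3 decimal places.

Per-class precision (TP/(TP+FP)):
  anger: TP=294, FP=10+36=46 → 294/340 = 0.8647
  fear: TP=463, FP=31+37=68 → 463/531 = 0.8719
  surprise: TP=188, FP=32+20=52 → 188/240 = 0.7833
Macro-precision = mean = (0.8647 + 0.8719 + 0.7833) / 3 = 0.840

0.840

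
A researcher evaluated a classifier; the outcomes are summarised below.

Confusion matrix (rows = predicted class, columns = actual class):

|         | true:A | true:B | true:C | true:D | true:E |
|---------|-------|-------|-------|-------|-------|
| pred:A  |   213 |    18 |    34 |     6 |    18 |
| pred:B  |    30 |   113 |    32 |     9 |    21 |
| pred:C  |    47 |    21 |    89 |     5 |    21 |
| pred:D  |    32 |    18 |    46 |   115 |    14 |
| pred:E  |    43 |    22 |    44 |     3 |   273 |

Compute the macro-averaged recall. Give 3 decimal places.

Per-class recall (TP/(TP+FN)):
  A: TP=213, FN=30+47+32+43=152 → 213/365 = 0.5836
  B: TP=113, FN=18+21+18+22=79 → 113/192 = 0.5885
  C: TP=89, FN=34+32+46+44=156 → 89/245 = 0.3633
  D: TP=115, FN=6+9+5+3=23 → 115/138 = 0.8333
  E: TP=273, FN=18+21+21+14=74 → 273/347 = 0.7867
Macro-recall = mean = (0.5836 + 0.5885 + 0.3633 + 0.8333 + 0.7867) / 5 = 0.631

0.631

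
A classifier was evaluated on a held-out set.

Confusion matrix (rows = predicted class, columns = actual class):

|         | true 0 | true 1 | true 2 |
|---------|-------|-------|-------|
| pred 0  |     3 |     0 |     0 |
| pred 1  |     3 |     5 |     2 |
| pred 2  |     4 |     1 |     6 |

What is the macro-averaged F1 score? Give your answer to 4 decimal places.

Per-class F1 score (2·TP/(2·TP+FP+FN)):
  0: TP=3, FP=0+0=0, FN=3+4=7 → 6/13 = 0.46154
  1: TP=5, FP=3+2=5, FN=0+1=1 → 10/16 = 0.62500
  2: TP=6, FP=4+1=5, FN=0+2=2 → 12/19 = 0.63158
Macro-F1 score = mean = (0.46154 + 0.62500 + 0.63158) / 3 = 0.5727

0.5727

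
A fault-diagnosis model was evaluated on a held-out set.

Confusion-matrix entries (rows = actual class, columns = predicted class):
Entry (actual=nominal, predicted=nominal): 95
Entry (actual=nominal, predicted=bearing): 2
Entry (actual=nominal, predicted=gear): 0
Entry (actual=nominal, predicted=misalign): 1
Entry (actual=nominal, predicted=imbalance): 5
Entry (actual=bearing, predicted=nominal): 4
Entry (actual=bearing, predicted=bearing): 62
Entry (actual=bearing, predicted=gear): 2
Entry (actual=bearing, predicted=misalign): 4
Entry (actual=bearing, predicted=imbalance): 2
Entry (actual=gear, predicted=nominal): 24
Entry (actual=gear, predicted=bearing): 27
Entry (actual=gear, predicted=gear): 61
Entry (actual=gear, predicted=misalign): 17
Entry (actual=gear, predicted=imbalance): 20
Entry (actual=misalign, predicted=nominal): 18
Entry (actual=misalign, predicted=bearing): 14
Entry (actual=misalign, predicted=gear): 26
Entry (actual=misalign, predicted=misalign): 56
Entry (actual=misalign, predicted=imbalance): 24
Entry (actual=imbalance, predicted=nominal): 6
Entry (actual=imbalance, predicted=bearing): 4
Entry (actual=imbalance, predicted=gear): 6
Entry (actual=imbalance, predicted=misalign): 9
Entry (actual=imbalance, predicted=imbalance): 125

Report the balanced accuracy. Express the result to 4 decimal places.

Balanced accuracy = mean of per-class recall.
  nominal: recall = 95/103 = 0.92233
  bearing: recall = 62/74 = 0.83784
  gear: recall = 61/149 = 0.40940
  misalign: recall = 56/138 = 0.40580
  imbalance: recall = 125/150 = 0.83333
Mean = (0.92233 + 0.83784 + 0.40940 + 0.40580 + 0.83333) / 5 = 0.6817

0.6817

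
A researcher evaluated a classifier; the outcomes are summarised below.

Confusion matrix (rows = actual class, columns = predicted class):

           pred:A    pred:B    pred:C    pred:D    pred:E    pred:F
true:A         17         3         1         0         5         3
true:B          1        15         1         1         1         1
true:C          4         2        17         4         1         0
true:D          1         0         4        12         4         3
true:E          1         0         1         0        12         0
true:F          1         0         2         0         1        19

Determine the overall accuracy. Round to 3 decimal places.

0.667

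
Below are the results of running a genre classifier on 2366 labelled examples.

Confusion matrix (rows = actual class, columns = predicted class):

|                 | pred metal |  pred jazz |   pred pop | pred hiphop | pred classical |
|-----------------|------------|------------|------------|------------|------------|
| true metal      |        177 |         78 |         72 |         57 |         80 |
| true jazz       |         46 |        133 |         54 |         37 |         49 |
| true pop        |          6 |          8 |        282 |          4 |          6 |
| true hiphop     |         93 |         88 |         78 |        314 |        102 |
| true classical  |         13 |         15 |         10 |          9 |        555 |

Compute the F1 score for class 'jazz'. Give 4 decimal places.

0.4150

One-vs-rest for 'jazz': TP = diagonal; FP = other classes predicted 'jazz'; FN = 'jazz' predicted as other.
F1 score = 2·TP/(2·TP+FP+FN).
jazz: TP=133, FP=78+8+88+15=189, FN=46+54+37+49=186 → 266/641 = 0.41498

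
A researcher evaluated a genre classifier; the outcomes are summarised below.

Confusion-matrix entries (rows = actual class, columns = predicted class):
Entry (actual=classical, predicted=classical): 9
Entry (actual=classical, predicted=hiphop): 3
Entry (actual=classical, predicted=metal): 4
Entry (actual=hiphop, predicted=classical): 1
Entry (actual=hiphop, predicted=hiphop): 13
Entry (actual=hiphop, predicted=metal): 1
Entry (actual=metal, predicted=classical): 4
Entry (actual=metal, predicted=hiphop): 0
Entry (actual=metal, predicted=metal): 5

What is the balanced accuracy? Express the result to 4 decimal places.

Balanced accuracy = mean of per-class recall.
  classical: recall = 9/16 = 0.56250
  hiphop: recall = 13/15 = 0.86667
  metal: recall = 5/9 = 0.55556
Mean = (0.56250 + 0.86667 + 0.55556) / 3 = 0.6616

0.6616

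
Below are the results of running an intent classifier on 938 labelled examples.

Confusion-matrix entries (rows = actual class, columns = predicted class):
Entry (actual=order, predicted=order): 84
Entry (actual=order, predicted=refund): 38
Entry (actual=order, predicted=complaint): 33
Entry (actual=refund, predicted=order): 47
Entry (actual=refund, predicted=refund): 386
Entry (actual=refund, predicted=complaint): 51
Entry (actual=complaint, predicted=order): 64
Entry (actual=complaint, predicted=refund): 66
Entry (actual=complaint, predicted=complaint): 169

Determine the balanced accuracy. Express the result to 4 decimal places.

Balanced accuracy = mean of per-class recall.
  order: recall = 84/155 = 0.54194
  refund: recall = 386/484 = 0.79752
  complaint: recall = 169/299 = 0.56522
Mean = (0.54194 + 0.79752 + 0.56522) / 3 = 0.6349

0.6349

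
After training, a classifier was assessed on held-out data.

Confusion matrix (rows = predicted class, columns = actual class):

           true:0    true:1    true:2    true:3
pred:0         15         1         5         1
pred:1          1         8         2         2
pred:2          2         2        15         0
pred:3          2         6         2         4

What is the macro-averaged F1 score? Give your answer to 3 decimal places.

Per-class F1 score (2·TP/(2·TP+FP+FN)):
  0: TP=15, FP=1+5+1=7, FN=1+2+2=5 → 30/42 = 0.7143
  1: TP=8, FP=1+2+2=5, FN=1+2+6=9 → 16/30 = 0.5333
  2: TP=15, FP=2+2+0=4, FN=5+2+2=9 → 30/43 = 0.6977
  3: TP=4, FP=2+6+2=10, FN=1+2+0=3 → 8/21 = 0.3810
Macro-F1 score = mean = (0.7143 + 0.5333 + 0.6977 + 0.3810) / 4 = 0.582

0.582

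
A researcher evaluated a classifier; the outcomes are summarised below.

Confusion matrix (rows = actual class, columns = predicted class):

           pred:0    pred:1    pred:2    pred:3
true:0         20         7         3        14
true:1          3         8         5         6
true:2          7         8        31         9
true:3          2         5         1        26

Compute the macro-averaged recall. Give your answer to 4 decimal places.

Per-class recall (TP/(TP+FN)):
  0: TP=20, FN=7+3+14=24 → 20/44 = 0.45455
  1: TP=8, FN=3+5+6=14 → 8/22 = 0.36364
  2: TP=31, FN=7+8+9=24 → 31/55 = 0.56364
  3: TP=26, FN=2+5+1=8 → 26/34 = 0.76471
Macro-recall = mean = (0.45455 + 0.36364 + 0.56364 + 0.76471) / 4 = 0.5366

0.5366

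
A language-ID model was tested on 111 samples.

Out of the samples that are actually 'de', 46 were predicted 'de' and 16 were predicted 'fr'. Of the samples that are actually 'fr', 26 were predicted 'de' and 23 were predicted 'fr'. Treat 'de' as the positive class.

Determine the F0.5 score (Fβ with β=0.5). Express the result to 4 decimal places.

0.6571

Fβ = (1+β²)·TP / ((1+β²)·TP + β²·FN + FP), with β²=1/4
= 1.25·46 / (1.25·46 + 0.25·16 + 26) = 0.6571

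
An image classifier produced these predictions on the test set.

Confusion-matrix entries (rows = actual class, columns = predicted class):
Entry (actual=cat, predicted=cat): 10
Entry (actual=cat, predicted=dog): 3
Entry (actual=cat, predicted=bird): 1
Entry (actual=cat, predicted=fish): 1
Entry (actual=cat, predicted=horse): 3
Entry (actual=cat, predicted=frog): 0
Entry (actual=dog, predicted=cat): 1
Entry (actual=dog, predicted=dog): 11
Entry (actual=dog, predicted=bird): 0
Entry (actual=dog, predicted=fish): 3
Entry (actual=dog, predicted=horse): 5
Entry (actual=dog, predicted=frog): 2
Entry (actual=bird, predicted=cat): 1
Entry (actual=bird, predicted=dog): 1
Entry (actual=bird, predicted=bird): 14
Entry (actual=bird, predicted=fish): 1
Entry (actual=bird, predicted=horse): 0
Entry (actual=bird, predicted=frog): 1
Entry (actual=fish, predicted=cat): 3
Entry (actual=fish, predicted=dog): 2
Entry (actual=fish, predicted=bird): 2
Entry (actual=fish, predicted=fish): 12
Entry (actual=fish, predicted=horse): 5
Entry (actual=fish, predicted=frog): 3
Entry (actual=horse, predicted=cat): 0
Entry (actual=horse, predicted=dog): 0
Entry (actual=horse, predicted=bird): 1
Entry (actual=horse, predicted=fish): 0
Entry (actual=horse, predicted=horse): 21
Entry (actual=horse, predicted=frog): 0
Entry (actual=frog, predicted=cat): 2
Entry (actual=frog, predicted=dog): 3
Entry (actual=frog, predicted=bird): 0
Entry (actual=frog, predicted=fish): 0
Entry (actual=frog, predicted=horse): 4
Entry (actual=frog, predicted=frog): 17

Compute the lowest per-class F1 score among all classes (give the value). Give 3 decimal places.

Per-class F1 score (2·TP/(2·TP+FP+FN)):
  cat: TP=10, FP=1+1+3+0+2=7, FN=3+1+1+3+0=8 → 20/35 = 0.5714
  dog: TP=11, FP=3+1+2+0+3=9, FN=1+0+3+5+2=11 → 22/42 = 0.5238
  bird: TP=14, FP=1+0+2+1+0=4, FN=1+1+1+0+1=4 → 28/36 = 0.7778
  fish: TP=12, FP=1+3+1+0+0=5, FN=3+2+2+5+3=15 → 24/44 = 0.5455
  horse: TP=21, FP=3+5+0+5+4=17, FN=0+0+1+0+0=1 → 42/60 = 0.7000
  frog: TP=17, FP=0+2+1+3+0=6, FN=2+3+0+0+4=9 → 34/49 = 0.6939
Lowest is class 'dog' with F1 score = 0.524.

0.524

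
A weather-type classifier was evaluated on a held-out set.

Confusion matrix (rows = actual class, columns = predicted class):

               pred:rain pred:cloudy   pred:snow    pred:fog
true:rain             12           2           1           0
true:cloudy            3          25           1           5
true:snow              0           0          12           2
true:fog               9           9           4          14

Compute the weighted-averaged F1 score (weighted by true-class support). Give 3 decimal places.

0.623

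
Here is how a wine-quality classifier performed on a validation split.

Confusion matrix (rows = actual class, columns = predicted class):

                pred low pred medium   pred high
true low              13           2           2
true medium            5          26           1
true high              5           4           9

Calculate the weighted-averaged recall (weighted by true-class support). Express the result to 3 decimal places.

Per-class recall (TP/(TP+FN)):
  low: TP=13, FN=2+2=4 → 13/17 = 0.7647
  medium: TP=26, FN=5+1=6 → 26/32 = 0.8125
  high: TP=9, FN=5+4=9 → 9/18 = 0.5000
Weighted-recall = Σ (supportᵢ/N)·recallᵢ with N=67: (17/67)·0.7647 + (32/67)·0.8125 + (18/67)·0.5000 = 0.716

0.716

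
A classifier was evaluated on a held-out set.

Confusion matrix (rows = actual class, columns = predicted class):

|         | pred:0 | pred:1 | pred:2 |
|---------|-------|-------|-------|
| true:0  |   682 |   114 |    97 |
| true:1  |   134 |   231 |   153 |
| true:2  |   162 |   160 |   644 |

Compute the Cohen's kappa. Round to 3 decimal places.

Observed agreement pₒ = trace/N = 1557/2377 = 0.6550
Expected agreement pₑ = Σ (rowᵢ·colᵢ)/N² = (893·978 + 518·505 + 966·894)/2377² = 0.3537
κ = (pₒ − pₑ)/(1 − pₑ) = (0.6550 − 0.3537)/(1 − 0.3537) = 0.466

0.466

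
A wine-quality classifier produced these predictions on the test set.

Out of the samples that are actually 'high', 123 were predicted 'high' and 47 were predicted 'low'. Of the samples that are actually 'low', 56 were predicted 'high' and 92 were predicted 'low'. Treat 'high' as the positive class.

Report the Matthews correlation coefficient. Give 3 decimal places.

0.347

MCC = (TP·TN − FP·FN) / √((TP+FP)(TP+FN)(TN+FP)(TN+FN))
Numerator = 123·92 − 56·47 = 8684
Denominator = √(179·170·148·139) = √626005960 = 25020.1111
MCC = 8684 / 25020.1111 = 0.347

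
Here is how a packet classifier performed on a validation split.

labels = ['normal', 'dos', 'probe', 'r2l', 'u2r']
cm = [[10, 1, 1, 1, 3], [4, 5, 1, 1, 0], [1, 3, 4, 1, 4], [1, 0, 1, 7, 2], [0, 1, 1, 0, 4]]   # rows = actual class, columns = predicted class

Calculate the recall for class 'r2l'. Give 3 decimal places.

0.636

recall = TP/(TP+FN).
r2l: TP=7, FN=1+0+1+2=4 → 7/11 = 0.6364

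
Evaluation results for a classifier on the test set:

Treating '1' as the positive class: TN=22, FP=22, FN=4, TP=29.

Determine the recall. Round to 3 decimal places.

0.879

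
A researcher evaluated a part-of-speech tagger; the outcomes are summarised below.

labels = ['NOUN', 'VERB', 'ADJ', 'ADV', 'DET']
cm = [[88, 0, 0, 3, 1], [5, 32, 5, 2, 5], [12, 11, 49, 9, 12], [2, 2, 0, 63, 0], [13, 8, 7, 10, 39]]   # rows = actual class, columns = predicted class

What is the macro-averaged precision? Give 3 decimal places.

0.710

Per-class precision (TP/(TP+FP)):
  NOUN: TP=88, FP=5+12+2+13=32 → 88/120 = 0.7333
  VERB: TP=32, FP=0+11+2+8=21 → 32/53 = 0.6038
  ADJ: TP=49, FP=0+5+0+7=12 → 49/61 = 0.8033
  ADV: TP=63, FP=3+2+9+10=24 → 63/87 = 0.7241
  DET: TP=39, FP=1+5+12+0=18 → 39/57 = 0.6842
Macro-precision = mean = (0.7333 + 0.6038 + 0.8033 + 0.7241 + 0.6842) / 5 = 0.710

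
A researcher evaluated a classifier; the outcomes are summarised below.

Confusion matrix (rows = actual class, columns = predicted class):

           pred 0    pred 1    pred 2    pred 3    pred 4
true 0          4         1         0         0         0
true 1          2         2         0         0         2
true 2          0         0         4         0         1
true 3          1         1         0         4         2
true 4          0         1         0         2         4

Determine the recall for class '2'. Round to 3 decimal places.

0.800

Take TP from the diagonal, FP from the rest of the '2' prediction marginal, FN from the rest of the '2' actual marginal.
recall = TP/(TP+FN).
2: TP=4, FN=0+0+0+1=1 → 4/5 = 0.8000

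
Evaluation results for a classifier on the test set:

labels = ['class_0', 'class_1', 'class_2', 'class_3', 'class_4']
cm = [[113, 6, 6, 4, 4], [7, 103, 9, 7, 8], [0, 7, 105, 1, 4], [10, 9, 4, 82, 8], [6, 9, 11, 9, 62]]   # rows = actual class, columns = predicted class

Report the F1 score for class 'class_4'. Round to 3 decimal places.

0.678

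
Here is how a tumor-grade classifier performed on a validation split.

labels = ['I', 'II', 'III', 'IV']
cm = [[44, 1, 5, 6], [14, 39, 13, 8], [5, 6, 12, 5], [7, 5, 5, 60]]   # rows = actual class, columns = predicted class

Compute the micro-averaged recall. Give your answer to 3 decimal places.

0.660

Micro-averaging pools counts across classes: ΣTP=155, ΣFP=80, ΣFN=80.
Micro-recall = TP/(TP+FN) on pooled counts = 0.660 (equals overall accuracy in single-label multiclass).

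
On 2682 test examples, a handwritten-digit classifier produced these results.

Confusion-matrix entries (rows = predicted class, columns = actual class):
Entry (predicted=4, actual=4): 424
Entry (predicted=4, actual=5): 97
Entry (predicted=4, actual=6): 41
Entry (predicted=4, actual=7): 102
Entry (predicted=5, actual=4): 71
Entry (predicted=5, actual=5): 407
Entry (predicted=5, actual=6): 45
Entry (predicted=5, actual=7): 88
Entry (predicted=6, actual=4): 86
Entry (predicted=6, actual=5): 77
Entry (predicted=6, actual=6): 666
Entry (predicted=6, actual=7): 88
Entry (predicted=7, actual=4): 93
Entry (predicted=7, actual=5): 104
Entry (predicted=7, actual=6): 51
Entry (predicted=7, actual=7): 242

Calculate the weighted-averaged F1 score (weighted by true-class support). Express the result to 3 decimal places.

Per-class F1 score (2·TP/(2·TP+FP+FN)):
  4: TP=424, FP=97+41+102=240, FN=71+86+93=250 → 848/1338 = 0.6338
  5: TP=407, FP=71+45+88=204, FN=97+77+104=278 → 814/1296 = 0.6281
  6: TP=666, FP=86+77+88=251, FN=41+45+51=137 → 1332/1720 = 0.7744
  7: TP=242, FP=93+104+51=248, FN=102+88+88=278 → 484/1010 = 0.4792
Weighted-F1 score = Σ (supportᵢ/N)·F1 scoreᵢ with N=2682: (674/2682)·0.6338 + (685/2682)·0.6281 + (803/2682)·0.7744 + (520/2682)·0.4792 = 0.644

0.644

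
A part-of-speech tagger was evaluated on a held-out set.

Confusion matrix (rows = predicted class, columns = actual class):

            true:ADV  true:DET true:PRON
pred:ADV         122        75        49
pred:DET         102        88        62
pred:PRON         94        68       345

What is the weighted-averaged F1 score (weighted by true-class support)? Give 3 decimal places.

0.546

Per-class F1 score (2·TP/(2·TP+FP+FN)):
  ADV: TP=122, FP=75+49=124, FN=102+94=196 → 244/564 = 0.4326
  DET: TP=88, FP=102+62=164, FN=75+68=143 → 176/483 = 0.3644
  PRON: TP=345, FP=94+68=162, FN=49+62=111 → 690/963 = 0.7165
Weighted-F1 score = Σ (supportᵢ/N)·F1 scoreᵢ with N=1005: (318/1005)·0.4326 + (231/1005)·0.3644 + (456/1005)·0.7165 = 0.546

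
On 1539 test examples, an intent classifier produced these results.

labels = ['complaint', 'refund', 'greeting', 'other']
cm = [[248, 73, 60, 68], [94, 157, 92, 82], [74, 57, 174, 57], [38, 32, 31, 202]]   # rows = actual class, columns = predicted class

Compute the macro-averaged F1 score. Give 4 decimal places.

0.5057

Per-class F1 score (2·TP/(2·TP+FP+FN)):
  complaint: TP=248, FP=94+74+38=206, FN=73+60+68=201 → 496/903 = 0.54928
  refund: TP=157, FP=73+57+32=162, FN=94+92+82=268 → 314/744 = 0.42204
  greeting: TP=174, FP=60+92+31=183, FN=74+57+57=188 → 348/719 = 0.48401
  other: TP=202, FP=68+82+57=207, FN=38+32+31=101 → 404/712 = 0.56742
Macro-F1 score = mean = (0.54928 + 0.42204 + 0.48401 + 0.56742) / 4 = 0.5057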